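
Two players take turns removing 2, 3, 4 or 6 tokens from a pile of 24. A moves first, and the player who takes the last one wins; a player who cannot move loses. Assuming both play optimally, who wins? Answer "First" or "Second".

Second

Positions where the player to move wins (W) vs loses (L):
i:   0  1  2  3  4  5  6  7  8  9 10 11 12 13 14 15 16 17 18 19 20 21 22 23 24
     L  L  W  W  W  W  W  W  L  L  W  W  W  W  W  W  L  L  W  W  W  W  W  W  L
Position 24 is L, so the second player wins.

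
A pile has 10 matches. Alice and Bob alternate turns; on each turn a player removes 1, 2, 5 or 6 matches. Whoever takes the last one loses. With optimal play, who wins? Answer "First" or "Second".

W/L table (W = player to move can force a win):
i:   0  1  2  3  4  5  6  7  8  9 10
     W  L  W  W  L  W  W  W  L  W  W
Position 10 is W, so the first player wins.

First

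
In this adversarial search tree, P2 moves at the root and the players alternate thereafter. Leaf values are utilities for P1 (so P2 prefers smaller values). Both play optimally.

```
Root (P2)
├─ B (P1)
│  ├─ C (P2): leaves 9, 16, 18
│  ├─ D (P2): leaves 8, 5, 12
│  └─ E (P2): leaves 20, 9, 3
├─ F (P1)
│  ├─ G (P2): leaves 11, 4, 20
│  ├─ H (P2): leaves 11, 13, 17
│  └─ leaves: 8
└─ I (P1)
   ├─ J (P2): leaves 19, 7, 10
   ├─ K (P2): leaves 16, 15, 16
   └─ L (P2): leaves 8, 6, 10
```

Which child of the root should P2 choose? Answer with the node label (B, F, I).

C (P2): min(9, 16, 18) = 9
D (P2): min(8, 5, 12) = 5
E (P2): min(20, 9, 3) = 3
B (P1): max(9, 5, 3) = 9
G (P2): min(11, 4, 20) = 4
H (P2): min(11, 13, 17) = 11
F (P1): max(4, 11, 8) = 11
J (P2): min(19, 7, 10) = 7
K (P2): min(16, 15, 16) = 15
L (P2): min(8, 6, 10) = 6
I (P1): max(7, 15, 6) = 15
Root (P2): min(9, 11, 15) = 9
P2 picks the child with the lowest value: B (value 9).

B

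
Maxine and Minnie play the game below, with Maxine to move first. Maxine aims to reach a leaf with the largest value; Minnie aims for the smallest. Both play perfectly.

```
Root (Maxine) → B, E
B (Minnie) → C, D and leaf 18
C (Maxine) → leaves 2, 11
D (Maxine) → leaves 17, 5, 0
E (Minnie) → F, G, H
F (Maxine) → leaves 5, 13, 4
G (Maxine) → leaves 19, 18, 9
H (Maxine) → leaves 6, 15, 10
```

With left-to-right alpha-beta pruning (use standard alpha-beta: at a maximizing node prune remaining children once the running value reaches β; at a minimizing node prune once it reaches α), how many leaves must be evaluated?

C [α=-∞,β=+∞]: v=11
D [α=-∞,β=11]: v=17 after child 1 ≥ β → β-cutoff, skip 2
B [α=-∞,β=+∞]: v=11
F [α=11,β=+∞]: v=13
G [α=11,β=13]: v=19 after child 1 ≥ β → β-cutoff, skip 2
H [α=11,β=13]: v=15 after child 2 ≥ β → β-cutoff, skip 1
E [α=11,β=+∞]: v=13
Root [α=-∞,β=+∞]: v=13
Leaves evaluated: 10 of 15.

10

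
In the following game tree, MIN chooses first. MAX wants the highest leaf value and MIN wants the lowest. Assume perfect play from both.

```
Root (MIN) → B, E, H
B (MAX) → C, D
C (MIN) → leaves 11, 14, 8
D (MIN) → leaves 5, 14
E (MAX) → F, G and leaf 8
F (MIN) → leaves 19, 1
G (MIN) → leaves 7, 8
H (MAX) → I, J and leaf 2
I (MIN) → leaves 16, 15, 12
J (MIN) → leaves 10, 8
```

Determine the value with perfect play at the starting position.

8

C (MIN): min(11, 14, 8) = 8
D (MIN): min(5, 14) = 5
B (MAX): max(8, 5) = 8
F (MIN): min(19, 1) = 1
G (MIN): min(7, 8) = 7
E (MAX): max(1, 7, 8) = 8
I (MIN): min(16, 15, 12) = 12
J (MIN): min(10, 8) = 8
H (MAX): max(12, 8, 2) = 12
Root (MIN): min(8, 8, 12) = 8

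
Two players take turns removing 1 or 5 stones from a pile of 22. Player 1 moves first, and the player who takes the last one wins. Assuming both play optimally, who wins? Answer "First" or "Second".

i:   0  1  2  3  4  5  6  7  8  9 10 11 12 13 14 15 16 17 18 19 20 21 22
     L  W  L  W  L  W  L  W  L  W  L  W  L  W  L  W  L  W  L  W  L  W  L
Position 22 is L, so the second player wins.

Second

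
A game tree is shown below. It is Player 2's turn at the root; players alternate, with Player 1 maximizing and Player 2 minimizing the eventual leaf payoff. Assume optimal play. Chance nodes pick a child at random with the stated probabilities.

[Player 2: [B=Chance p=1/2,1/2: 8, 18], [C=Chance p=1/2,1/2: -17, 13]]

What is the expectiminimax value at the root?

-2

B (Chance): 1/2·8 + 1/2·18 = 13
C (Chance): 1/2·-17 + 1/2·13 = -2
Root (Player 2): min(13, -2) = -2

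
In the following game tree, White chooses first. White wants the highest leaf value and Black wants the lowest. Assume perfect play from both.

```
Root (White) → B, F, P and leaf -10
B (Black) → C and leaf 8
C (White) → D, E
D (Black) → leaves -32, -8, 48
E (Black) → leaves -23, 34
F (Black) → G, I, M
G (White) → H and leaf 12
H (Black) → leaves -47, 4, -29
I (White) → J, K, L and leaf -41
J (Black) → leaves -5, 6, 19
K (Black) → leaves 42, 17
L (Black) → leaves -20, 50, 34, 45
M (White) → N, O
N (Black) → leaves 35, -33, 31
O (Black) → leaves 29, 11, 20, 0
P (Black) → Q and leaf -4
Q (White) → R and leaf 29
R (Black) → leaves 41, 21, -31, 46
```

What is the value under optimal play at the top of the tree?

D (Black): min(-32, -8, 48) = -32
E (Black): min(-23, 34) = -23
C (White): max(-32, -23) = -23
B (Black): min(-23, 8) = -23
H (Black): min(-47, 4, -29) = -47
G (White): max(-47, 12) = 12
J (Black): min(-5, 6, 19) = -5
K (Black): min(42, 17) = 17
L (Black): min(-20, 50, 34, 45) = -20
I (White): max(-5, 17, -20, -41) = 17
N (Black): min(35, -33, 31) = -33
O (Black): min(29, 11, 20, 0) = 0
M (White): max(-33, 0) = 0
F (Black): min(12, 17, 0) = 0
R (Black): min(41, 21, -31, 46) = -31
Q (White): max(-31, 29) = 29
P (Black): min(29, -4) = -4
Root (White): max(-23, 0, -4, -10) = 0

0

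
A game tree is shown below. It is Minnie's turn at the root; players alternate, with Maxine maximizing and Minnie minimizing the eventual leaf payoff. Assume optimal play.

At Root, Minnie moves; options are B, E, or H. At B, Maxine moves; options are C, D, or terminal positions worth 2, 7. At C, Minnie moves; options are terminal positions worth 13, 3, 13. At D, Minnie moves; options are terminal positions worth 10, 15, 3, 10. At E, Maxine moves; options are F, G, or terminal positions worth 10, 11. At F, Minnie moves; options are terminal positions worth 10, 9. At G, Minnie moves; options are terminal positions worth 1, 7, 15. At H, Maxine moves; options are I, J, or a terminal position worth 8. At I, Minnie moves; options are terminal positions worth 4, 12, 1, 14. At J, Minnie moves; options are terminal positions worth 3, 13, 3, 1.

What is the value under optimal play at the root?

C (Minnie): min(13, 3, 13) = 3
D (Minnie): min(10, 15, 3, 10) = 3
B (Maxine): max(3, 3, 2, 7) = 7
F (Minnie): min(10, 9) = 9
G (Minnie): min(1, 7, 15) = 1
E (Maxine): max(9, 1, 10, 11) = 11
I (Minnie): min(4, 12, 1, 14) = 1
J (Minnie): min(3, 13, 3, 1) = 1
H (Maxine): max(1, 1, 8) = 8
Root (Minnie): min(7, 11, 8) = 7

7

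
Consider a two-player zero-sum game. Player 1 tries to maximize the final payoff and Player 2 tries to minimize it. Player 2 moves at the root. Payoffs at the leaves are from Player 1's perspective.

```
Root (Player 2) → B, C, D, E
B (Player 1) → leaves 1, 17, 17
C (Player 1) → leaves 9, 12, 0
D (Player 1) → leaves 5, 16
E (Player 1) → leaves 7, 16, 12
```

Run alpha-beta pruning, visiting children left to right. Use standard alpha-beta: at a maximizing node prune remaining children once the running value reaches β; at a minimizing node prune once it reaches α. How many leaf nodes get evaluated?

B [α=-∞,β=+∞]: v=17
C [α=-∞,β=17]: v=12
D [α=-∞,β=12]: v=16
E [α=-∞,β=12]: v=16 after child 2 ≥ β → β-cutoff, skip 1
Root [α=-∞,β=+∞]: v=12
Leaves evaluated: 10 of 11.

10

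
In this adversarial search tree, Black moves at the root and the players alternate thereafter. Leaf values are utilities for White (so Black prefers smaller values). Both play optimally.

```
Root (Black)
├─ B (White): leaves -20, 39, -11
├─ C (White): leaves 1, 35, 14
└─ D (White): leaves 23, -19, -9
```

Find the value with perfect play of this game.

23

B (White): max(-20, 39, -11) = 39
C (White): max(1, 35, 14) = 35
D (White): max(23, -19, -9) = 23
Root (Black): min(39, 35, 23) = 23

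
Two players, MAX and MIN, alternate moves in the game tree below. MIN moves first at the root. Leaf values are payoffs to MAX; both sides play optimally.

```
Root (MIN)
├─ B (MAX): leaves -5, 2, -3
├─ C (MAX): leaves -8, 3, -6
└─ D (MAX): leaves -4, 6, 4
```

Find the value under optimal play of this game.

B (MAX): max(-5, 2, -3) = 2
C (MAX): max(-8, 3, -6) = 3
D (MAX): max(-4, 6, 4) = 6
Root (MIN): min(2, 3, 6) = 2

2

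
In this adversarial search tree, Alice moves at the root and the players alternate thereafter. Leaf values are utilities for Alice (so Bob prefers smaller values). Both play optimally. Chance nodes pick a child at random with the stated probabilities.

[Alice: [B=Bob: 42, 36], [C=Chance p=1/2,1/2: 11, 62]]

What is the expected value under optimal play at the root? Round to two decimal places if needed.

36.5

B (Bob): min(42, 36) = 36
C (Chance): 1/2·11 + 1/2·62 = 36.5
Root (Alice): max(36, 36.5) = 36.5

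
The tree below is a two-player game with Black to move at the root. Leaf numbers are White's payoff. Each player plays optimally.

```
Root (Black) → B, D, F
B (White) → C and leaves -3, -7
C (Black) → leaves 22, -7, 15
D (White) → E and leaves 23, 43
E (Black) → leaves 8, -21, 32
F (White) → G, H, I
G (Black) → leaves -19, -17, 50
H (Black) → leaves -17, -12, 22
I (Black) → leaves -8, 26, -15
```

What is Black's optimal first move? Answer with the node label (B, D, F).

F

C (Black): min(22, -7, 15) = -7
B (White): max(-7, -3, -7) = -3
E (Black): min(8, -21, 32) = -21
D (White): max(-21, 23, 43) = 43
G (Black): min(-19, -17, 50) = -19
H (Black): min(-17, -12, 22) = -17
I (Black): min(-8, 26, -15) = -15
F (White): max(-19, -17, -15) = -15
Root (Black): min(-3, 43, -15) = -15
Black picks the child with the lowest value: F (value -15).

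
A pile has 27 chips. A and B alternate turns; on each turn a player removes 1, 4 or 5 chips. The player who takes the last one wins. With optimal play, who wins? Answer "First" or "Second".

Positions where the player to move wins (W) vs loses (L):
i:   0  1  2  3  4  5  6  7  8  9 10 11 12 13 14 15 16 17 18 19 20 21 22 23 24 25 26 27
     L  W  L  W  W  W  W  W  L  W  L  W  W  W  W  W  L  W  L  W  W  W  W  W  L  W  L  W
Position 27 is W, so the first player wins.

First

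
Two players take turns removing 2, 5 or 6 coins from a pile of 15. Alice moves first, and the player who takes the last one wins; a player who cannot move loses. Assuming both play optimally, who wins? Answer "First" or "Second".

Second

Positions where the player to move wins (W) vs loses (L):
i:   0  1  2  3  4  5  6  7  8  9 10 11 12 13 14 15
     L  L  W  W  L  W  W  W  L  W  W  L  L  W  W  L
Position 15 is L, so the second player wins.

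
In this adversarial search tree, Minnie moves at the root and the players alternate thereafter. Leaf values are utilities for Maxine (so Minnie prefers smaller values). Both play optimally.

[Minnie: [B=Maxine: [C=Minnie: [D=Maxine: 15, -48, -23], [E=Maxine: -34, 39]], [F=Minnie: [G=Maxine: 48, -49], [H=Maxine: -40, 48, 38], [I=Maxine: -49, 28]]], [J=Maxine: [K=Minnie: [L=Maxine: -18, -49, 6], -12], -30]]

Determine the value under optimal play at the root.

-12

D (Maxine): max(15, -48, -23) = 15
E (Maxine): max(-34, 39) = 39
C (Minnie): min(15, 39) = 15
G (Maxine): max(48, -49) = 48
H (Maxine): max(-40, 48, 38) = 48
I (Maxine): max(-49, 28) = 28
F (Minnie): min(48, 48, 28) = 28
B (Maxine): max(15, 28) = 28
L (Maxine): max(-18, -49, 6) = 6
K (Minnie): min(6, -12) = -12
J (Maxine): max(-12, -30) = -12
Root (Minnie): min(28, -12) = -12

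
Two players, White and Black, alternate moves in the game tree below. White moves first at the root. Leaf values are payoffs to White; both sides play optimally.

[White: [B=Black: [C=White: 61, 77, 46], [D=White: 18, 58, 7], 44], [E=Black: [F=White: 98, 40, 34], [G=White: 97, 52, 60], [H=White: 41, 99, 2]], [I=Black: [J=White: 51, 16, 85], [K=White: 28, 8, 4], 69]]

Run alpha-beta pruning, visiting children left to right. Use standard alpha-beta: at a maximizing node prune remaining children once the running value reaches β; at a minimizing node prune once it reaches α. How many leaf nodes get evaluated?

C [α=-∞,β=+∞]: v=77
D [α=-∞,β=77]: v=58
B [α=-∞,β=+∞]: v=44
F [α=44,β=+∞]: v=98
G [α=44,β=98]: v=97
H [α=44,β=97]: v=99 after child 2 ≥ β → β-cutoff, skip 1
E [α=44,β=+∞]: v=97
J [α=97,β=+∞]: v=85
I [α=97,β=+∞]: v=85 after child 1 ≤ α → α-cutoff, skip 2
Root [α=-∞,β=+∞]: v=97
Leaves evaluated: 18 of 23.

18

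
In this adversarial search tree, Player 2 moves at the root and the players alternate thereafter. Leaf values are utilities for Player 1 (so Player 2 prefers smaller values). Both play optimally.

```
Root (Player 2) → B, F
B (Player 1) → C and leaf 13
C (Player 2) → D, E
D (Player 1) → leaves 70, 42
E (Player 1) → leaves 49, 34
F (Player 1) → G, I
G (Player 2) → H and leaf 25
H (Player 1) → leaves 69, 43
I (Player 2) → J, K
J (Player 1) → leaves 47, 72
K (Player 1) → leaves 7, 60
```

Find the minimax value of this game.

D (Player 1): max(70, 42) = 70
E (Player 1): max(49, 34) = 49
C (Player 2): min(70, 49) = 49
B (Player 1): max(49, 13) = 49
H (Player 1): max(69, 43) = 69
G (Player 2): min(69, 25) = 25
J (Player 1): max(47, 72) = 72
K (Player 1): max(7, 60) = 60
I (Player 2): min(72, 60) = 60
F (Player 1): max(25, 60) = 60
Root (Player 2): min(49, 60) = 49

49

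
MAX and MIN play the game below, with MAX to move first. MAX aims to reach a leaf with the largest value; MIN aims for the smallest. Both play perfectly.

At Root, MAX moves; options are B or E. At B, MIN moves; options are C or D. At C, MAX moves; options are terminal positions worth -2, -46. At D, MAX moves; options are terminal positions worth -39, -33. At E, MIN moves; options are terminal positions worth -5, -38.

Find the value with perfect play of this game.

-33

C (MAX): max(-2, -46) = -2
D (MAX): max(-39, -33) = -33
B (MIN): min(-2, -33) = -33
E (MIN): min(-5, -38) = -38
Root (MAX): max(-33, -38) = -33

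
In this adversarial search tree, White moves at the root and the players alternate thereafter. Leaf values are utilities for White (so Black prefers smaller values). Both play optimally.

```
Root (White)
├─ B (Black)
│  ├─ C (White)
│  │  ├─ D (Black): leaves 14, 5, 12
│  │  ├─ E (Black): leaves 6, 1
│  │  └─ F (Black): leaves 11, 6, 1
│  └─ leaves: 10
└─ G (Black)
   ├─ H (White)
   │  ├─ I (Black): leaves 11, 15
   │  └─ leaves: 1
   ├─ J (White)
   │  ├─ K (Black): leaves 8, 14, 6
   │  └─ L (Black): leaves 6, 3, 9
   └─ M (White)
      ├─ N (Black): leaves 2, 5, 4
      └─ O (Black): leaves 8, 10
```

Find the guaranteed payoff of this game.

6

D (Black): min(14, 5, 12) = 5
E (Black): min(6, 1) = 1
F (Black): min(11, 6, 1) = 1
C (White): max(5, 1, 1) = 5
B (Black): min(5, 10) = 5
I (Black): min(11, 15) = 11
H (White): max(11, 1) = 11
K (Black): min(8, 14, 6) = 6
L (Black): min(6, 3, 9) = 3
J (White): max(6, 3) = 6
N (Black): min(2, 5, 4) = 2
O (Black): min(8, 10) = 8
M (White): max(2, 8) = 8
G (Black): min(11, 6, 8) = 6
Root (White): max(5, 6) = 6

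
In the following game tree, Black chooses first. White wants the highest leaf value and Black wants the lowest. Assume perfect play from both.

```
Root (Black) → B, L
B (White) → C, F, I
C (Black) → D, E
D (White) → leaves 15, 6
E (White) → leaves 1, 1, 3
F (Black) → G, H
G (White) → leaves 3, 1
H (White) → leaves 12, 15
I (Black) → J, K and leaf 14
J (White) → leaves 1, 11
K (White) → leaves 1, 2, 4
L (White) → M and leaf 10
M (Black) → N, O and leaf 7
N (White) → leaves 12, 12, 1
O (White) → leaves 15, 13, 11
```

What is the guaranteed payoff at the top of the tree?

4

D (White): max(15, 6) = 15
E (White): max(1, 1, 3) = 3
C (Black): min(15, 3) = 3
G (White): max(3, 1) = 3
H (White): max(12, 15) = 15
F (Black): min(3, 15) = 3
J (White): max(1, 11) = 11
K (White): max(1, 2, 4) = 4
I (Black): min(11, 4, 14) = 4
B (White): max(3, 3, 4) = 4
N (White): max(12, 12, 1) = 12
O (White): max(15, 13, 11) = 15
M (Black): min(12, 15, 7) = 7
L (White): max(7, 10) = 10
Root (Black): min(4, 10) = 4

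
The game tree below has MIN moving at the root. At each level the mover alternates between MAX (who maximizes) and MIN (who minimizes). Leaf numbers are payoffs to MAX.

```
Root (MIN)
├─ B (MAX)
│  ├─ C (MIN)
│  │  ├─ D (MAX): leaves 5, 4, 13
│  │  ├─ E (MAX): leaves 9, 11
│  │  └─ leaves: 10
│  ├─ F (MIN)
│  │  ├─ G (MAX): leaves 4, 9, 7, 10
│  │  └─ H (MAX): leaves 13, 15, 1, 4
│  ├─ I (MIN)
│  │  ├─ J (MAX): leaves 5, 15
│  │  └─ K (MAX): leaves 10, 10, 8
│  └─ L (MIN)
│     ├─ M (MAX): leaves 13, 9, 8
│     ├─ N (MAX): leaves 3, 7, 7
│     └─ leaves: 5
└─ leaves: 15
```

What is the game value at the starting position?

10

D (MAX): max(5, 4, 13) = 13
E (MAX): max(9, 11) = 11
C (MIN): min(13, 11, 10) = 10
G (MAX): max(4, 9, 7, 10) = 10
H (MAX): max(13, 15, 1, 4) = 15
F (MIN): min(10, 15) = 10
J (MAX): max(5, 15) = 15
K (MAX): max(10, 10, 8) = 10
I (MIN): min(15, 10) = 10
M (MAX): max(13, 9, 8) = 13
N (MAX): max(3, 7, 7) = 7
L (MIN): min(13, 7, 5) = 5
B (MAX): max(10, 10, 10, 5) = 10
Root (MIN): min(10, 15) = 10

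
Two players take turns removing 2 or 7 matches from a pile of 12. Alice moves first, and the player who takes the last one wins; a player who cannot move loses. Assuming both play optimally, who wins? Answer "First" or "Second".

Compute winning (W) and losing (L) positions by backward induction:
i:   0  1  2  3  4  5  6  7  8  9 10 11 12
     L  L  W  W  L  L  W  W  W  L  L  W  W
Position 12 is W, so the first player wins.

First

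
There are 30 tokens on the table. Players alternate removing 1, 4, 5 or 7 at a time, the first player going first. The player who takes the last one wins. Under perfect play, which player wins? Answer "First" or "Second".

Compute winning (W) and losing (L) positions by backward induction:
i:   0  1  2  3  4  5  6  7  8  9 10 11 12 13 14 15 16 17 18 19 20 21 22 23 24 25 26 27 28 29 30
     L  W  L  W  W  W  W  W  L  W  L  W  W  W  W  W  L  W  L  W  W  W  W  W  L  W  L  W  W  W  W
Position 30 is W, so the first player wins.

First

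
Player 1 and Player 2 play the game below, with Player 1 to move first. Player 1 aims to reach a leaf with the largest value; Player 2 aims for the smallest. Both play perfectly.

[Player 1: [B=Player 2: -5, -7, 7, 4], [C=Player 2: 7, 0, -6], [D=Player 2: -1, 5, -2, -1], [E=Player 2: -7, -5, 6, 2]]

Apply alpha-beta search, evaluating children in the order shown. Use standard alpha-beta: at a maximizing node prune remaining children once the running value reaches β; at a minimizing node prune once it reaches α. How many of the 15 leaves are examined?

12

B [α=-∞,β=+∞]: v=-7
C [α=-7,β=+∞]: v=-6
D [α=-6,β=+∞]: v=-2
E [α=-2,β=+∞]: v=-7 after child 1 ≤ α → α-cutoff, skip 3
Root [α=-∞,β=+∞]: v=-2
Leaves evaluated: 12 of 15.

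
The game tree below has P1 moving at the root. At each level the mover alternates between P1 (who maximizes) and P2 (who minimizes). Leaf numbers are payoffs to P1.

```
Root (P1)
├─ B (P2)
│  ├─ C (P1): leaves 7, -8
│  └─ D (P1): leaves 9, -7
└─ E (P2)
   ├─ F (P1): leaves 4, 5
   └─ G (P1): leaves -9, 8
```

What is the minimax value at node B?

C: max(7, -8) = 7
D: max(9, -7) = 9
B: min(7, 9) = 7

7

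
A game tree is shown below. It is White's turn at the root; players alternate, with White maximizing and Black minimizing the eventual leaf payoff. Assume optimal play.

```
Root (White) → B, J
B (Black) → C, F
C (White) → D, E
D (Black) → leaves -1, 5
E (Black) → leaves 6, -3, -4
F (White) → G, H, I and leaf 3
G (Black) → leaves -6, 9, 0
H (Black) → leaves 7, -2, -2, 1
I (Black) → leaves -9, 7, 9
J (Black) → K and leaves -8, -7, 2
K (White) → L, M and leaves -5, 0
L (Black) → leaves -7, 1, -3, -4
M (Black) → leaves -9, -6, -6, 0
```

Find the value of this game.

D (Black): min(-1, 5) = -1
E (Black): min(6, -3, -4) = -4
C (White): max(-1, -4) = -1
G (Black): min(-6, 9, 0) = -6
H (Black): min(7, -2, -2, 1) = -2
I (Black): min(-9, 7, 9) = -9
F (White): max(-6, -2, -9, 3) = 3
B (Black): min(-1, 3) = -1
L (Black): min(-7, 1, -3, -4) = -7
M (Black): min(-9, -6, -6, 0) = -9
K (White): max(-7, -9, -5, 0) = 0
J (Black): min(0, -8, -7, 2) = -8
Root (White): max(-1, -8) = -1

-1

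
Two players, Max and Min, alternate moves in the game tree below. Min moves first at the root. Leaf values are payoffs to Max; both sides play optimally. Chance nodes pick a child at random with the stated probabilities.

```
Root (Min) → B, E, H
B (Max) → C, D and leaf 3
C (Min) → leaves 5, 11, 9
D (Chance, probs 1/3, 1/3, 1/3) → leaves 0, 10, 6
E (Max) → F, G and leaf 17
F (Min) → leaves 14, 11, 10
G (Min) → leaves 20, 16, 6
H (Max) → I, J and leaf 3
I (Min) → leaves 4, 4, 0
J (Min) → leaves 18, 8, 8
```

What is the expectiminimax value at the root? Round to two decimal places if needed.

C (Min): min(5, 11, 9) = 5
D (Chance): 1/3·0 + 1/3·10 + 1/3·6 = 5.33
B (Max): max(5, 5.33, 3) = 5.33
F (Min): min(14, 11, 10) = 10
G (Min): min(20, 16, 6) = 6
E (Max): max(10, 6, 17) = 17
I (Min): min(4, 4, 0) = 0
J (Min): min(18, 8, 8) = 8
H (Max): max(0, 8, 3) = 8
Root (Min): min(5.33, 17, 8) = 5.33

5.33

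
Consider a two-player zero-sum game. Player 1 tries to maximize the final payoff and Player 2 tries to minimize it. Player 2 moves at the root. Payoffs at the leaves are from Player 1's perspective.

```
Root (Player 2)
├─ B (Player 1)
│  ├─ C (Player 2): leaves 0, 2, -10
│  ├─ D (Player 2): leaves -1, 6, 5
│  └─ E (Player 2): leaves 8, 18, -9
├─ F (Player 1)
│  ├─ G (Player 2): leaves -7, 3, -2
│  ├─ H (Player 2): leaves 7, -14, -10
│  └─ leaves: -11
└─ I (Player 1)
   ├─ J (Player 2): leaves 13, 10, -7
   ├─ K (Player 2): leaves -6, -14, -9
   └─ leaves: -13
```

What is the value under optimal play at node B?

-1

C: min(0, 2, -10) = -10
D: min(-1, 6, 5) = -1
E: min(8, 18, -9) = -9
B: max(-10, -1, -9) = -1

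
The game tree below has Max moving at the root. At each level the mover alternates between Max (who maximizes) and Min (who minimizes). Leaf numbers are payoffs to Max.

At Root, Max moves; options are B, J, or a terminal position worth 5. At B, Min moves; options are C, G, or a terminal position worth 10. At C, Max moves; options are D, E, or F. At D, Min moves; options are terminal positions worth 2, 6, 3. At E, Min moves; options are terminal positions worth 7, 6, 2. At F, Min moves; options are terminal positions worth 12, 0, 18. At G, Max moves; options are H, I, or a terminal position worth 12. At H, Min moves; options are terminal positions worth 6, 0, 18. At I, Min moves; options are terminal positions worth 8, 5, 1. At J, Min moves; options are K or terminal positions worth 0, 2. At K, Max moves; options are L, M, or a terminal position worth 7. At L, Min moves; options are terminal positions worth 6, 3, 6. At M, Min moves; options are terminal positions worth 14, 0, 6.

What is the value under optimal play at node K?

7

L: min(6, 3, 6) = 3
M: min(14, 0, 6) = 0
K: max(3, 0, 7) = 7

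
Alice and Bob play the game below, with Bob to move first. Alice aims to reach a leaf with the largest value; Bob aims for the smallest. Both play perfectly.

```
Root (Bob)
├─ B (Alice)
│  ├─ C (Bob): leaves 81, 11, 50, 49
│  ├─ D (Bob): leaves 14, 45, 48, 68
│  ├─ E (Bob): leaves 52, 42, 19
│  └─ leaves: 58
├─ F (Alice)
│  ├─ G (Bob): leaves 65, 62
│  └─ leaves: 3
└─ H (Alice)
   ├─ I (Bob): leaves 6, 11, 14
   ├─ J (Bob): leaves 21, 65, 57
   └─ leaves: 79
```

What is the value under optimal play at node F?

62

G: min(65, 62) = 62
F: max(62, 3) = 62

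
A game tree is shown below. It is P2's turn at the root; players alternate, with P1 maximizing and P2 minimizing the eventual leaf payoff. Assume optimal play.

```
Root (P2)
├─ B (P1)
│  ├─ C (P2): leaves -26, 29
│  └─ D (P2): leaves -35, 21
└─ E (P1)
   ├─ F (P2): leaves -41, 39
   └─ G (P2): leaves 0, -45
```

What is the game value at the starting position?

-41

C (P2): min(-26, 29) = -26
D (P2): min(-35, 21) = -35
B (P1): max(-26, -35) = -26
F (P2): min(-41, 39) = -41
G (P2): min(0, -45) = -45
E (P1): max(-41, -45) = -41
Root (P2): min(-26, -41) = -41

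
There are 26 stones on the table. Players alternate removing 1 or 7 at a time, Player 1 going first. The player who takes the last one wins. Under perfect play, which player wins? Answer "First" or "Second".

Second

Mark each pile size as W (mover wins) or L (mover loses):
i:   0  1  2  3  4  5  6  7  8  9 10 11 12 13 14 15 16 17 18 19 20 21 22 23 24 25 26
     L  W  L  W  L  W  L  W  L  W  L  W  L  W  L  W  L  W  L  W  L  W  L  W  L  W  L
Position 26 is L, so the second player wins.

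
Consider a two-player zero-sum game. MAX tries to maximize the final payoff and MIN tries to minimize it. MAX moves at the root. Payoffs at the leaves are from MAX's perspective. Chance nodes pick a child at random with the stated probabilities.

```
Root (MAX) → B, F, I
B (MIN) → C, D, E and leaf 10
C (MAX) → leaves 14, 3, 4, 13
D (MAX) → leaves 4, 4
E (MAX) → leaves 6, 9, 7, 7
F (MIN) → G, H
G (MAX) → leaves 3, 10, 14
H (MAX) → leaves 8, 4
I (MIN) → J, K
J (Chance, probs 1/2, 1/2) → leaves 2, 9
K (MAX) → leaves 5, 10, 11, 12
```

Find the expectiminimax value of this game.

C (MAX): max(14, 3, 4, 13) = 14
D (MAX): max(4, 4) = 4
E (MAX): max(6, 9, 7, 7) = 9
B (MIN): min(14, 4, 9, 10) = 4
G (MAX): max(3, 10, 14) = 14
H (MAX): max(8, 4) = 8
F (MIN): min(14, 8) = 8
J (Chance): 1/2·2 + 1/2·9 = 5.5
K (MAX): max(5, 10, 11, 12) = 12
I (MIN): min(5.5, 12) = 5.5
Root (MAX): max(4, 8, 5.5) = 8

8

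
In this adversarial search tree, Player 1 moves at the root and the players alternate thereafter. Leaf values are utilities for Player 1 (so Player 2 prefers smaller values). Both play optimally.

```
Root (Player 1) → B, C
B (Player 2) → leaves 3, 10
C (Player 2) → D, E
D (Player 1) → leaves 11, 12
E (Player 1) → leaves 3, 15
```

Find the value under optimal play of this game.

B (Player 2): min(3, 10) = 3
D (Player 1): max(11, 12) = 12
E (Player 1): max(3, 15) = 15
C (Player 2): min(12, 15) = 12
Root (Player 1): max(3, 12) = 12

12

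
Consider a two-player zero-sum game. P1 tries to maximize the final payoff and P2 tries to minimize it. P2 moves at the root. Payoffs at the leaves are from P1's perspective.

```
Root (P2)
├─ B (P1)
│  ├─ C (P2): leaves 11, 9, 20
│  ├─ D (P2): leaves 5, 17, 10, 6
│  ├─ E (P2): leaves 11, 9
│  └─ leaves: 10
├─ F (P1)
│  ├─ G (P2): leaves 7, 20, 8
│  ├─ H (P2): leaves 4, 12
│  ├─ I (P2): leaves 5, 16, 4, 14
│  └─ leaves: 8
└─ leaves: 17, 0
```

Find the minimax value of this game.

C (P2): min(11, 9, 20) = 9
D (P2): min(5, 17, 10, 6) = 5
E (P2): min(11, 9) = 9
B (P1): max(9, 5, 9, 10) = 10
G (P2): min(7, 20, 8) = 7
H (P2): min(4, 12) = 4
I (P2): min(5, 16, 4, 14) = 4
F (P1): max(7, 4, 4, 8) = 8
Root (P2): min(10, 8, 17, 0) = 0

0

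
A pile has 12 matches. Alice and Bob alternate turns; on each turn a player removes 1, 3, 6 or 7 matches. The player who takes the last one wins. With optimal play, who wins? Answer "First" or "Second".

Second

W/L table (W = player to move can force a win):
i:   0  1  2  3  4  5  6  7  8  9 10 11 12
     L  W  L  W  L  W  W  W  W  W  W  W  L
Position 12 is L, so the second player wins.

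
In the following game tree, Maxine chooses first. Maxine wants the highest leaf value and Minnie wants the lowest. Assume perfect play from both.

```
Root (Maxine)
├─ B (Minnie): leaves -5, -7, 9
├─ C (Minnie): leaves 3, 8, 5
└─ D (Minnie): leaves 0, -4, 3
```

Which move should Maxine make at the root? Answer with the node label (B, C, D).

B (Minnie): min(-5, -7, 9) = -7
C (Minnie): min(3, 8, 5) = 3
D (Minnie): min(0, -4, 3) = -4
Root (Maxine): max(-7, 3, -4) = 3
Maxine picks the child with the highest value: C (value 3).

C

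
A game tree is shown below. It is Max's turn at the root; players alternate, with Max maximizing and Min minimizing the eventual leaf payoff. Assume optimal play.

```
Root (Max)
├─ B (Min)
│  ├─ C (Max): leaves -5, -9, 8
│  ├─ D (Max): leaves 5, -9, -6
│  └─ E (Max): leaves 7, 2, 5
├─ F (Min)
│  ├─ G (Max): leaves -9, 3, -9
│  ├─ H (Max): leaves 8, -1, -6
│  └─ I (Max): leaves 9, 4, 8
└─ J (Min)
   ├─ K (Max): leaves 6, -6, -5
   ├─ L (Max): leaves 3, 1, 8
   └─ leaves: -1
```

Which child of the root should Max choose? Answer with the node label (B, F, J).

C (Max): max(-5, -9, 8) = 8
D (Max): max(5, -9, -6) = 5
E (Max): max(7, 2, 5) = 7
B (Min): min(8, 5, 7) = 5
G (Max): max(-9, 3, -9) = 3
H (Max): max(8, -1, -6) = 8
I (Max): max(9, 4, 8) = 9
F (Min): min(3, 8, 9) = 3
K (Max): max(6, -6, -5) = 6
L (Max): max(3, 1, 8) = 8
J (Min): min(6, 8, -1) = -1
Root (Max): max(5, 3, -1) = 5
Max picks the child with the highest value: B (value 5).

B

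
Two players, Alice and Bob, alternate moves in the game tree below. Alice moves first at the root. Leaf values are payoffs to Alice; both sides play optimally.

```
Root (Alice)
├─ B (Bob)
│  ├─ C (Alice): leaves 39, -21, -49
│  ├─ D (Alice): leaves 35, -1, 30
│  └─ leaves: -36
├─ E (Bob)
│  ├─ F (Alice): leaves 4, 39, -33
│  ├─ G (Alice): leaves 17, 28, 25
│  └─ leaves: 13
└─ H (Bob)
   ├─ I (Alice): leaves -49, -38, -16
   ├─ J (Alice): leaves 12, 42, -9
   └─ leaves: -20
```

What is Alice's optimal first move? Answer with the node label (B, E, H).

C (Alice): max(39, -21, -49) = 39
D (Alice): max(35, -1, 30) = 35
B (Bob): min(39, 35, -36) = -36
F (Alice): max(4, 39, -33) = 39
G (Alice): max(17, 28, 25) = 28
E (Bob): min(39, 28, 13) = 13
I (Alice): max(-49, -38, -16) = -16
J (Alice): max(12, 42, -9) = 42
H (Bob): min(-16, 42, -20) = -20
Root (Alice): max(-36, 13, -20) = 13
Alice picks the child with the highest value: E (value 13).

E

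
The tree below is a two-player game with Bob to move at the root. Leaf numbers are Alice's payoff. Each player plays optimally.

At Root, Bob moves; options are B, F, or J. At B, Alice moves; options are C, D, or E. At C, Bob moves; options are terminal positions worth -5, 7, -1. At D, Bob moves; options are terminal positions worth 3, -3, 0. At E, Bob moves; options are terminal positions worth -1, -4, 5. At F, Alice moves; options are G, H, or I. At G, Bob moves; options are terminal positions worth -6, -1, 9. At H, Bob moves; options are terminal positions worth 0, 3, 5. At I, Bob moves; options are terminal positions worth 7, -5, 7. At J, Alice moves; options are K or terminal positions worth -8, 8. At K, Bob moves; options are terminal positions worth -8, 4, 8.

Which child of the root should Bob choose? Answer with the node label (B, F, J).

C (Bob): min(-5, 7, -1) = -5
D (Bob): min(3, -3, 0) = -3
E (Bob): min(-1, -4, 5) = -4
B (Alice): max(-5, -3, -4) = -3
G (Bob): min(-6, -1, 9) = -6
H (Bob): min(0, 3, 5) = 0
I (Bob): min(7, -5, 7) = -5
F (Alice): max(-6, 0, -5) = 0
K (Bob): min(-8, 4, 8) = -8
J (Alice): max(-8, -8, 8) = 8
Root (Bob): min(-3, 0, 8) = -3
Bob picks the child with the lowest value: B (value -3).

B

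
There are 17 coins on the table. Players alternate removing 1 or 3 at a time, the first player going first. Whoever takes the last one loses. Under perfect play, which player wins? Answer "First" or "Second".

Positions where the player to move wins (W) vs loses (L):
i:   0  1  2  3  4  5  6  7  8  9 10 11 12 13 14 15 16 17
     W  L  W  L  W  L  W  L  W  L  W  L  W  L  W  L  W  L
Position 17 is L, so the second player wins.

Second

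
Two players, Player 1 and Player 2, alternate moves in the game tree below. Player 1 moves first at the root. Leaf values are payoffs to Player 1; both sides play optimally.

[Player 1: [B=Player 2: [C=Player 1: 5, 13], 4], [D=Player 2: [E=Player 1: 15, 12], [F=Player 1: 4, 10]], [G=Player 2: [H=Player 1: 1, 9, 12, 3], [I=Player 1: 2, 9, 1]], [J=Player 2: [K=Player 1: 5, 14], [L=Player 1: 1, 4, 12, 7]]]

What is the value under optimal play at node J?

K: max(5, 14) = 14
L: max(1, 4, 12, 7) = 12
J: min(14, 12) = 12

12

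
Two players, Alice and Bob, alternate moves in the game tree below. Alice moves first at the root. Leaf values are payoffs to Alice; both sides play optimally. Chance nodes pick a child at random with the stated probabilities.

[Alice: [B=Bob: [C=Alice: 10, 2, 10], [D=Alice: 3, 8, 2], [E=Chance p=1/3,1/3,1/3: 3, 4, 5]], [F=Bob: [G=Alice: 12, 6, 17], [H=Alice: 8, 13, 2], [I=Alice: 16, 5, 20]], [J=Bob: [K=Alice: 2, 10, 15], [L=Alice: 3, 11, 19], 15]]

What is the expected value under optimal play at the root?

15

C (Alice): max(10, 2, 10) = 10
D (Alice): max(3, 8, 2) = 8
E (Chance): 1/3·3 + 1/3·4 + 1/3·5 = 4
B (Bob): min(10, 8, 4) = 4
G (Alice): max(12, 6, 17) = 17
H (Alice): max(8, 13, 2) = 13
I (Alice): max(16, 5, 20) = 20
F (Bob): min(17, 13, 20) = 13
K (Alice): max(2, 10, 15) = 15
L (Alice): max(3, 11, 19) = 19
J (Bob): min(15, 19, 15) = 15
Root (Alice): max(4, 13, 15) = 15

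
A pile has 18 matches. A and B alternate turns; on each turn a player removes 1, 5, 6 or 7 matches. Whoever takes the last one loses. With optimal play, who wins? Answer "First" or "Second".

i:   0  1  2  3  4  5  6  7  8  9 10 11 12 13 14 15 16 17 18
     W  L  W  L  W  L  W  W  W  W  W  W  W  L  W  L  W  L  W
Position 18 is W, so the first player wins.

First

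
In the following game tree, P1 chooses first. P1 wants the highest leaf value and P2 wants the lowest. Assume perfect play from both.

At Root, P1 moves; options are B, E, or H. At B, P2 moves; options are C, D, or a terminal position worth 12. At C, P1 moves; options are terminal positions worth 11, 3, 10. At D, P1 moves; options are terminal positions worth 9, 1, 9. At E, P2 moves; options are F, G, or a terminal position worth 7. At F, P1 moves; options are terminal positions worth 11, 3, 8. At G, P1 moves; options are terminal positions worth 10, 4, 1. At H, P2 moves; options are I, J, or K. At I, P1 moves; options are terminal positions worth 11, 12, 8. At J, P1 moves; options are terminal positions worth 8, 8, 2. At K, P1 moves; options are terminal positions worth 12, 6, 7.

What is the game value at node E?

7

F: max(11, 3, 8) = 11
G: max(10, 4, 1) = 10
E: min(11, 10, 7) = 7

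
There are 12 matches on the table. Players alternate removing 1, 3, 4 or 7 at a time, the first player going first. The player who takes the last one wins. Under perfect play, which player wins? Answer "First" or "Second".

W/L table (W = player to move can force a win):
i:   0  1  2  3  4  5  6  7  8  9 10 11 12
     L  W  L  W  W  W  W  W  L  W  L  W  W
Position 12 is W, so the first player wins.

First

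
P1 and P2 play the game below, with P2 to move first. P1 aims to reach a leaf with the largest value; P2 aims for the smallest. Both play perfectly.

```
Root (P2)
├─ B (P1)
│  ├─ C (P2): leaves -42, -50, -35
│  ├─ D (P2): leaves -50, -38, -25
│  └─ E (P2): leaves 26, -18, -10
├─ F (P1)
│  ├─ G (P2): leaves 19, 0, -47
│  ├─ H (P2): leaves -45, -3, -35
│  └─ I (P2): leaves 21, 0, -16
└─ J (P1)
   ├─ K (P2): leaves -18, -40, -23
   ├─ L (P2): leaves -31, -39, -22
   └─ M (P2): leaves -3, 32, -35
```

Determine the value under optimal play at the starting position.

-35

C (P2): min(-42, -50, -35) = -50
D (P2): min(-50, -38, -25) = -50
E (P2): min(26, -18, -10) = -18
B (P1): max(-50, -50, -18) = -18
G (P2): min(19, 0, -47) = -47
H (P2): min(-45, -3, -35) = -45
I (P2): min(21, 0, -16) = -16
F (P1): max(-47, -45, -16) = -16
K (P2): min(-18, -40, -23) = -40
L (P2): min(-31, -39, -22) = -39
M (P2): min(-3, 32, -35) = -35
J (P1): max(-40, -39, -35) = -35
Root (P2): min(-18, -16, -35) = -35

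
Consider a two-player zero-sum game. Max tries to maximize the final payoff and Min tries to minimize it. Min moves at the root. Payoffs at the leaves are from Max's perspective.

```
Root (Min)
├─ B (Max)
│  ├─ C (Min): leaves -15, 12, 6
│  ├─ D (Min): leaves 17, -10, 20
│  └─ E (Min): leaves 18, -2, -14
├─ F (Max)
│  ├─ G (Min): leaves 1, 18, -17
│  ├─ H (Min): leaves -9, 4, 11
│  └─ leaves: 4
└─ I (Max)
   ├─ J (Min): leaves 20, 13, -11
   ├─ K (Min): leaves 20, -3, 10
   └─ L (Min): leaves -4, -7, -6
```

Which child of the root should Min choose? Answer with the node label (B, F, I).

C (Min): min(-15, 12, 6) = -15
D (Min): min(17, -10, 20) = -10
E (Min): min(18, -2, -14) = -14
B (Max): max(-15, -10, -14) = -10
G (Min): min(1, 18, -17) = -17
H (Min): min(-9, 4, 11) = -9
F (Max): max(-17, -9, 4) = 4
J (Min): min(20, 13, -11) = -11
K (Min): min(20, -3, 10) = -3
L (Min): min(-4, -7, -6) = -7
I (Max): max(-11, -3, -7) = -3
Root (Min): min(-10, 4, -3) = -10
Min picks the child with the lowest value: B (value -10).

B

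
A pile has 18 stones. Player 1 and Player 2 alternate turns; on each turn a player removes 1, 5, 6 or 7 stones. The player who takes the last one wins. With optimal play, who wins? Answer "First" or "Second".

First

Compute winning (W) and losing (L) positions by backward induction:
i:   0  1  2  3  4  5  6  7  8  9 10 11 12 13 14 15 16 17 18
     L  W  L  W  L  W  W  W  W  W  W  W  L  W  L  W  L  W  W
Position 18 is W, so the first player wins.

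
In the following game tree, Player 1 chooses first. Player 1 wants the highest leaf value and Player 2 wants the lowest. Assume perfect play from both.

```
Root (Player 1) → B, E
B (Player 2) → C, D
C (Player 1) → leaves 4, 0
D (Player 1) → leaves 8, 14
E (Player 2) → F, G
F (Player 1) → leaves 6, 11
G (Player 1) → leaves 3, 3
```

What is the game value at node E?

3

F: max(6, 11) = 11
G: max(3, 3) = 3
E: min(11, 3) = 3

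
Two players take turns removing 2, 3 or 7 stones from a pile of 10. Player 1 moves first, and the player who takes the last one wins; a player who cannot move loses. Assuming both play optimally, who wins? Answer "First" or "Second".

Mark each pile size as W (mover wins) or L (mover loses):
i:   0  1  2  3  4  5  6  7  8  9 10
     L  L  W  W  W  L  L  W  W  W  L
Position 10 is L, so the second player wins.

Second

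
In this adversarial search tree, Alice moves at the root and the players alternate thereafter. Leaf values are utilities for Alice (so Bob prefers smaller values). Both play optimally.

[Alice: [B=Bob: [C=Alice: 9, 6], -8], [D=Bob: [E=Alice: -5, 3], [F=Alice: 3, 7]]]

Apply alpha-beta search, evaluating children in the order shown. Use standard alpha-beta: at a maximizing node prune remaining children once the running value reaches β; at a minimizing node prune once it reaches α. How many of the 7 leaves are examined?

6

C [α=-∞,β=+∞]: v=9
B [α=-∞,β=+∞]: v=-8
E [α=-8,β=+∞]: v=3
F [α=-8,β=3]: v=3 after child 1 ≥ β → β-cutoff, skip 1
D [α=-8,β=+∞]: v=3
Root [α=-∞,β=+∞]: v=3
Leaves evaluated: 6 of 7.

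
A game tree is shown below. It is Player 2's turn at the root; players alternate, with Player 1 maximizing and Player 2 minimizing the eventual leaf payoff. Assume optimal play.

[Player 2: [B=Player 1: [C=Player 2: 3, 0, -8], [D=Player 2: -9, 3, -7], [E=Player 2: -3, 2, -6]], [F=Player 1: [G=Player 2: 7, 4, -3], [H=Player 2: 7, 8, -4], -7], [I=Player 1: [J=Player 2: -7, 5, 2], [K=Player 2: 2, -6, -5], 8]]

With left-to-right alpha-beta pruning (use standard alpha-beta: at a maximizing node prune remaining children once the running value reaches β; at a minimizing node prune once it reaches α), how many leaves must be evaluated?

C [α=-∞,β=+∞]: v=-8
D [α=-8,β=+∞]: v=-9 after child 1 ≤ α → α-cutoff, skip 2
E [α=-8,β=+∞]: v=-6
B [α=-∞,β=+∞]: v=-6
G [α=-∞,β=-6]: v=-3
F [α=-∞,β=-6]: v=-3 after child 1 ≥ β → β-cutoff, skip 2
J [α=-∞,β=-6]: v=-7
K [α=-7,β=-6]: v=-6
I [α=-∞,β=-6]: v=-6 after child 2 ≥ β → β-cutoff, skip 1
Root [α=-∞,β=+∞]: v=-6
Leaves evaluated: 16 of 23.

16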